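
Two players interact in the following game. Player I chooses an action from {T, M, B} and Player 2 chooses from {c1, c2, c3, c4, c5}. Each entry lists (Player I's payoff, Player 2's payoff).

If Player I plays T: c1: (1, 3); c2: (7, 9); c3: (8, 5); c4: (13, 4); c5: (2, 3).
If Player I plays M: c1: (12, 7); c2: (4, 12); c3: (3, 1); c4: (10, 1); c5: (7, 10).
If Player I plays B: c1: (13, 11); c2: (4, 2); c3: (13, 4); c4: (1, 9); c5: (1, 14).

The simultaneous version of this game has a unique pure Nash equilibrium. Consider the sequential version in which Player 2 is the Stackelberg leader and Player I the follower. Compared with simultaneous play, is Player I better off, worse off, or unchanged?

better off

Backward induction with Player 2 moving first.
- c1: Player I compares 1, 12, 13 and picks B; Player 2 would get 11.
- c2: Player I compares 7, 4, 4 and picks T; Player 2 would get 9.
- c3: Player I compares 8, 3, 13 and picks B; Player 2 would get 4.
- c4: Player I compares 13, 10, 1 and picks T; Player 2 would get 4.
- c5: Player I compares 2, 7, 1 and picks M; Player 2 would get 10.
Among 11, 9, 4, 4, 10, the best is 11 at c1. Subgame-perfect outcome: (B, c1) with payoffs (13, 11).
Under simultaneous play:
Player I's best replies: c1→B; c2→T; c3→B; c4→T; c5→M.
Player 2's best replies: T→c2; M→c2; B→c5.
The unique mutual best reply is (T, c2), giving (7, 9).
Player I earns 13 sequentially versus 7 at the Nash outcome: better off.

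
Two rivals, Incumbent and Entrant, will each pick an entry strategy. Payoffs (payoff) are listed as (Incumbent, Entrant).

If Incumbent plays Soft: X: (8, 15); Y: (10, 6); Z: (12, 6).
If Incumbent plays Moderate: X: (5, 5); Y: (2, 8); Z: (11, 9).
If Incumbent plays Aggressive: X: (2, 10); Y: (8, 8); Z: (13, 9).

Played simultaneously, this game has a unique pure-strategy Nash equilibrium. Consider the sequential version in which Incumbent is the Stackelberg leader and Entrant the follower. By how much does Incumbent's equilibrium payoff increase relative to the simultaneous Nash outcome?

3

Backward induction with Incumbent moving first.
- Soft: Entrant compares 15, 6, 6 and picks X; Incumbent would get 8.
- Moderate: Entrant compares 5, 8, 9 and picks Z; Incumbent would get 11.
- Aggressive: Entrant compares 10, 8, 9 and picks X; Incumbent would get 2.
Maximizing over 8, 11, 2, Incumbent chooses Moderate. Subgame-perfect outcome: (Moderate, Z) with payoffs (11, 9).
Now find the simultaneous Nash equilibrium.
Incumbent's best replies: X→Soft; Y→Soft; Z→Aggressive.
Entrant's best replies: Soft→X; Moderate→Z; Aggressive→X.
The unique mutual best reply is (Soft, X), giving (8, 15).
Incumbent's commitment gain: 11 − 8 = 3.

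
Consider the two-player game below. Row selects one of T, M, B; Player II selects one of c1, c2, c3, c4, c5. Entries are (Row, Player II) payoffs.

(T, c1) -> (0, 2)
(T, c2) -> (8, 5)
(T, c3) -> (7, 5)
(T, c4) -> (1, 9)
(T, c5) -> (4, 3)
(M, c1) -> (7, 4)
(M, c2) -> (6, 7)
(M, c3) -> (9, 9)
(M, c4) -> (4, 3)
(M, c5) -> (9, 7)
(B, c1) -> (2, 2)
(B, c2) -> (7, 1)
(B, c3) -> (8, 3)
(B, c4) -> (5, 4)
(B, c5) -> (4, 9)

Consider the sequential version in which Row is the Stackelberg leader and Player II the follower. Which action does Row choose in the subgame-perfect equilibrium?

M

Solve by backward induction (Row leads).
- T → Player II plays c4 (best of 2, 5, 5, 9, 3); Row gets 1.
- M → Player II plays c3 (best of 4, 7, 9, 3, 7); Row gets 9.
- B → Player II plays c5 (best of 2, 1, 3, 4, 9); Row gets 4.
Among 1, 9, 4, the best is 9 at M. Subgame-perfect outcome: (M, c3) with payoffs (9, 9).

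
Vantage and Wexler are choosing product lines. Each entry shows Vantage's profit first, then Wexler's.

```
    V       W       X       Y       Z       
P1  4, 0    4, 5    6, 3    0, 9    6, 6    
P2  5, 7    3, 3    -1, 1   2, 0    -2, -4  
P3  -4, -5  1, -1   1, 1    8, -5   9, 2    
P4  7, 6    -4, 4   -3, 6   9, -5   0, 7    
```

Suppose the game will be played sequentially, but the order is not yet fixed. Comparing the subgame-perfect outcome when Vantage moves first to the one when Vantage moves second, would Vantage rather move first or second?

first

If Vantage leads: Wexler's best replies are P1→Y, P2→V, P3→Z, P4→Z; Vantage's induced payoffs 0, 5, 9, 0; outcome (P3, Z), payoffs (9, 2).
If Wexler leads: Vantage's best replies are V→P4, W→P1, X→P1, Y→P4, Z→P3; Wexler's induced payoffs 6, 5, 3, -5, 2; outcome (P4, V), payoffs (7, 6).
Vantage gets 9 moving first and 7 moving second, so Vantage prefers to move first.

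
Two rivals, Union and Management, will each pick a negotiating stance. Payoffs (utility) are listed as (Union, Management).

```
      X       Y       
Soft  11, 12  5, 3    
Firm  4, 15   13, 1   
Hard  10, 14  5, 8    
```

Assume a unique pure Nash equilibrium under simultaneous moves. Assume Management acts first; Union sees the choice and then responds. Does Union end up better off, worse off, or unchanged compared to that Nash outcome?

Work backward from Union's decision.
- X: Union compares 11, 4, 10 and picks Soft; Management would get 12.
- Y: Union compares 5, 13, 5 and picks Firm; Management would get 1.
Among 12, 1, the best is 12 at X. Subgame-perfect outcome: (Soft, X) with payoffs (11, 12).
For the simultaneous game, intersect best replies.
Union's best replies: X→Soft; Y→Firm.
Management's best replies: Soft→X; Firm→X; Hard→X.
The unique mutual best reply is (Soft, X), giving (11, 12).
Union earns 11 sequentially versus 11 at the Nash outcome: unchanged.

unchanged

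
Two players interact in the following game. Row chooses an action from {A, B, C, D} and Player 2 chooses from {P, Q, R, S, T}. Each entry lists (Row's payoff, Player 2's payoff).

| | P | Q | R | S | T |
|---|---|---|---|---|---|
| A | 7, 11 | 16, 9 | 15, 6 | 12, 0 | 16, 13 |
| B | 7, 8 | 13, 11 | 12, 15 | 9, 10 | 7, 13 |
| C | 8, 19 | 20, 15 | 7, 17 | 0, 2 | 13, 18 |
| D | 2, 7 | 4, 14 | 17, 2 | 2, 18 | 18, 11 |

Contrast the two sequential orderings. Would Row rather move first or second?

If Row leads: Player 2's best replies are A→T, B→R, C→P, D→S; Row's induced payoffs 16, 12, 8, 2; outcome (A, T), payoffs (16, 13).
If Player 2 leads: Row's best replies are P→C, Q→C, R→D, S→A, T→D; Player 2's induced payoffs 19, 15, 2, 0, 11; outcome (C, P), payoffs (8, 19).
Row gets 16 moving first and 8 moving second, so Row prefers to move first.

first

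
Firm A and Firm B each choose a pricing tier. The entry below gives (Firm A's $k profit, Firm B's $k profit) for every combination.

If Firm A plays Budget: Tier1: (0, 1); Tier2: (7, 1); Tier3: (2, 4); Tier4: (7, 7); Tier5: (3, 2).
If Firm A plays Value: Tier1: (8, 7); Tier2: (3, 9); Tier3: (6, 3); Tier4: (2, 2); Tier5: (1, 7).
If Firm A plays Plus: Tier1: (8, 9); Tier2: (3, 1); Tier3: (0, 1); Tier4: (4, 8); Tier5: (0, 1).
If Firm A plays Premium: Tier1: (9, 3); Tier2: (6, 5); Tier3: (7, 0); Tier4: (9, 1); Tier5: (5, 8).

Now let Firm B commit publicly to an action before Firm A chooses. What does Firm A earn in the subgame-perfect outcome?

Solve by backward induction (Firm B leads).
- Tier1: Firm A compares 0, 8, 8, 9 and picks Premium; Firm B would get 3.
- Tier2: Firm A compares 7, 3, 3, 6 and picks Budget; Firm B would get 1.
- Tier3: Firm A compares 2, 6, 0, 7 and picks Premium; Firm B would get 0.
- Tier4: Firm A compares 7, 2, 4, 9 and picks Premium; Firm B would get 1.
- Tier5: Firm A compares 3, 1, 0, 5 and picks Premium; Firm B would get 8.
Among 3, 1, 0, 1, 8, the best is 8 at Tier5. Subgame-perfect outcome: (Premium, Tier5) with payoffs (5, 8).

5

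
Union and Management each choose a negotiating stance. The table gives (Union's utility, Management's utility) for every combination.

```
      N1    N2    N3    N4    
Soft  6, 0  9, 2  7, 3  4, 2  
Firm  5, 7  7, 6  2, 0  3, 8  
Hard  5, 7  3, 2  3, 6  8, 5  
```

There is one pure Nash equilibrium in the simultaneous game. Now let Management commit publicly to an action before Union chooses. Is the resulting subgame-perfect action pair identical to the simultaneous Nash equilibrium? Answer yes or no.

no

Work backward from Union's decision.
- N1 → Union plays Soft (best of 6, 5, 5); Management gets 0.
- N2 → Union plays Soft (best of 9, 7, 3); Management gets 2.
- N3 → Union plays Soft (best of 7, 2, 3); Management gets 3.
- N4 → Union plays Hard (best of 4, 3, 8); Management gets 5.
Among 0, 2, 3, 5, the best is 5 at N4. Subgame-perfect outcome: (Hard, N4) with payoffs (8, 5).
Under simultaneous play:
Union's best replies: N1→Soft; N2→Soft; N3→Soft; N4→Hard.
Management's best replies: Soft→N3; Firm→N4; Hard→N1.
Only (Soft, N3) has each player best-responding; Nash payoffs (7, 3).
Sequential outcome (Hard, N4) differs from the Nash profile (Soft, N3).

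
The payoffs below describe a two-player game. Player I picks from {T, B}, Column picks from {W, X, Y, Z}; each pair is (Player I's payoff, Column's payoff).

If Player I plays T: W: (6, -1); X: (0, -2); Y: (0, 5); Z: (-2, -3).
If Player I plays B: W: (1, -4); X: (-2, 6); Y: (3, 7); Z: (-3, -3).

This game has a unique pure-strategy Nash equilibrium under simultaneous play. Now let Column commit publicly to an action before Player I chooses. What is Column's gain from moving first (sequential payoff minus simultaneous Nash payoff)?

Backward induction with Column moving first.
- W → Player I plays T (best of 6, 1); Column gets -1.
- X → Player I plays T (best of 0, -2); Column gets -2.
- Y → Player I plays B (best of 0, 3); Column gets 7.
- Z → Player I plays T (best of -2, -3); Column gets -3.
Column's induced payoffs are -1, -2, 7, -3, so Column commits to Y. Subgame-perfect outcome: (B, Y) with payoffs (3, 7).
For the simultaneous game, intersect best replies.
Player I's best replies: W→T; X→T; Y→B; Z→T.
Column's best replies: T→Y; B→Y.
The unique mutual best reply is (B, Y), giving (3, 7).
Column's commitment gain: 7 − 7 = 0.

0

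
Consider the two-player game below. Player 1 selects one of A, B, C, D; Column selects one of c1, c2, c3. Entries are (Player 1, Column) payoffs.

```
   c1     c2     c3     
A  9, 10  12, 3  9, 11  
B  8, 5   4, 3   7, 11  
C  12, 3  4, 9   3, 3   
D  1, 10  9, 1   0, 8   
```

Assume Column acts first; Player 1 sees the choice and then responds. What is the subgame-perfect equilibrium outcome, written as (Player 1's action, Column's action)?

(A, c3)

Work backward from Player 1's decision.
- c1: BR = C, leader payoff 3.
- c2: BR = A, leader payoff 3.
- c3: BR = A, leader payoff 11.
Maximizing over 3, 3, 11, Column chooses c3. Subgame-perfect outcome: (A, c3) with payoffs (9, 11).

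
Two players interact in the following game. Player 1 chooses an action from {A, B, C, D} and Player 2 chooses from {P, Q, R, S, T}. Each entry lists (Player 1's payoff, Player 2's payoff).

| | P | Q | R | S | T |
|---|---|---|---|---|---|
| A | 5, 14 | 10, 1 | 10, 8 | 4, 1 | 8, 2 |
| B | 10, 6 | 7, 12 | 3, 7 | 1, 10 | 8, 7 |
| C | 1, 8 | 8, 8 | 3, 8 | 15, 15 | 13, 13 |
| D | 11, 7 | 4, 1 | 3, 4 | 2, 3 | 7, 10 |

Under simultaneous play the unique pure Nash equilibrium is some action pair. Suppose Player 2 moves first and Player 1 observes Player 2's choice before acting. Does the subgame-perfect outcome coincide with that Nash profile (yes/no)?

Work backward from Player 1's decision.
- P: BR = D, leader payoff 7.
- Q: BR = A, leader payoff 1.
- R: BR = A, leader payoff 8.
- S: BR = C, leader payoff 15.
- T: BR = C, leader payoff 13.
Maximizing over 7, 1, 8, 15, 13, Player 2 chooses S. Subgame-perfect outcome: (C, S) with payoffs (15, 15).
Now find the simultaneous Nash equilibrium.
Player 1's best replies: P→D; Q→A; R→A; S→C; T→C.
Player 2's best replies: A→P; B→Q; C→S; D→T.
Only (C, S) has each player best-responding; Nash payoffs (15, 15).
Sequential outcome (C, S) coincides with the Nash profile (C, S).

yes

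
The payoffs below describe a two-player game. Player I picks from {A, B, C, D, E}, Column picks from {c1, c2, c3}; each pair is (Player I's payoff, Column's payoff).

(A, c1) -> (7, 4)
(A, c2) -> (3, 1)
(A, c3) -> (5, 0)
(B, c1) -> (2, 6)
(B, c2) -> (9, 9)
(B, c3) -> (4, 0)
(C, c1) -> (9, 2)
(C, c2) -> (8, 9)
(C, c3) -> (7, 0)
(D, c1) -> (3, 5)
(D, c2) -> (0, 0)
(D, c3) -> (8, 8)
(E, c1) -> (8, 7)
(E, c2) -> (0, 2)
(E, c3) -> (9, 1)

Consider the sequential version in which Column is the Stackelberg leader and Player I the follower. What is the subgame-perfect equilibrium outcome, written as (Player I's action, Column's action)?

Player I best-responds to each possible Column move:
- c1: Player I compares 7, 2, 9, 3, 8 and picks C; Column would get 2.
- c2: Player I compares 3, 9, 8, 0, 0 and picks B; Column would get 9.
- c3: Player I compares 5, 4, 7, 8, 9 and picks E; Column would get 1.
Maximizing over 2, 9, 1, Column chooses c2. Subgame-perfect outcome: (B, c2) with payoffs (9, 9).

(B, c2)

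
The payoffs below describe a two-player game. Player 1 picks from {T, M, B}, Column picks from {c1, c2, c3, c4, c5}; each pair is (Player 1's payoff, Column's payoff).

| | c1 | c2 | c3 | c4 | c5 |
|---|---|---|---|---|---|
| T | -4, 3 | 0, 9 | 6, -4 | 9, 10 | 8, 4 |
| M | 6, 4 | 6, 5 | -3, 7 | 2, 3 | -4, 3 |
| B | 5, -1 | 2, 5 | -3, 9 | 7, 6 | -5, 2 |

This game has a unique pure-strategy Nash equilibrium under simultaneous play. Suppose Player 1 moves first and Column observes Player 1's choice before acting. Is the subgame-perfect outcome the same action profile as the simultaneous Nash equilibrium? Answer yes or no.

yes

Backward induction with Player 1 moving first.
- T: Column compares 3, 9, -4, 10, 4 and picks c4; Player 1 would get 9.
- M: Column compares 4, 5, 7, 3, 3 and picks c3; Player 1 would get -3.
- B: Column compares -1, 5, 9, 6, 2 and picks c3; Player 1 would get -3.
Among 9, -3, -3, the best is 9 at T. Subgame-perfect outcome: (T, c4) with payoffs (9, 10).
For the simultaneous game, intersect best replies.
Player 1's best replies: c1→M; c2→M; c3→T; c4→T; c5→T.
Column's best replies: T→c4; M→c3; B→c3.
The unique mutual best reply is (T, c4), giving (9, 10).
Sequential outcome (T, c4) coincides with the Nash profile (T, c4).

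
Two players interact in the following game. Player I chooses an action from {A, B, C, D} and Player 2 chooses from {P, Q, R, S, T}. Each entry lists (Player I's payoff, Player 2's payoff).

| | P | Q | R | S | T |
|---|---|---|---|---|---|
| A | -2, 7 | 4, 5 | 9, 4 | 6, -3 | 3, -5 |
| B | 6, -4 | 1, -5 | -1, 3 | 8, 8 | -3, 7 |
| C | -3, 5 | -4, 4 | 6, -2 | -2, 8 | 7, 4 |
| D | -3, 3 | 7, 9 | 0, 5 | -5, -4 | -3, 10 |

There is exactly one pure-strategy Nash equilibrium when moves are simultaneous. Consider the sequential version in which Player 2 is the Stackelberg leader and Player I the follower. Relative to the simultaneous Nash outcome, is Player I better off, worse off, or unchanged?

Player I best-responds to each possible Player 2 move:
- P → Player I plays B (best of -2, 6, -3, -3); Player 2 gets -4.
- Q → Player I plays D (best of 4, 1, -4, 7); Player 2 gets 9.
- R → Player I plays A (best of 9, -1, 6, 0); Player 2 gets 4.
- S → Player I plays B (best of 6, 8, -2, -5); Player 2 gets 8.
- T → Player I plays C (best of 3, -3, 7, -3); Player 2 gets 4.
Among -4, 9, 4, 8, 4, the best is 9 at Q. Subgame-perfect outcome: (D, Q) with payoffs (7, 9).
Under simultaneous play:
Player I's best replies: P→B; Q→D; R→A; S→B; T→C.
Player 2's best replies: A→P; B→S; C→S; D→T.
Only (B, S) has each player best-responding; Nash payoffs (8, 8).
Player I earns 7 sequentially versus 8 at the Nash outcome: worse off.

worse off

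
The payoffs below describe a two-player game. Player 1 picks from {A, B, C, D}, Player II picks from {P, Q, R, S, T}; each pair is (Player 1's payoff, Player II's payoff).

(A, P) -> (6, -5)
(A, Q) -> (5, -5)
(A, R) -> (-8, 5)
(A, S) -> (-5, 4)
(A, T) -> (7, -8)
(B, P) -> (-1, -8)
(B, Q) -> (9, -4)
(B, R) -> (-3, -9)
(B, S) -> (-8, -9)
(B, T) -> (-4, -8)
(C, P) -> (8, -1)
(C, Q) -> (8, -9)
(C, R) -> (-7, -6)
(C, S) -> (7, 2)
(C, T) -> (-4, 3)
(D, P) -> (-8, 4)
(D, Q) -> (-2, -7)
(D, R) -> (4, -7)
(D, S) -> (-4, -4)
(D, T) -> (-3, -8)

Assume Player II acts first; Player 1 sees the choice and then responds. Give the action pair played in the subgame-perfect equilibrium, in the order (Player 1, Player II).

Player 1 best-responds to each possible Player II move:
- P: Player 1 compares 6, -1, 8, -8 and picks C; Player II would get -1.
- Q: Player 1 compares 5, 9, 8, -2 and picks B; Player II would get -4.
- R: Player 1 compares -8, -3, -7, 4 and picks D; Player II would get -7.
- S: Player 1 compares -5, -8, 7, -4 and picks C; Player II would get 2.
- T: Player 1 compares 7, -4, -4, -3 and picks A; Player II would get -8.
Player II's induced payoffs are -1, -4, -7, 2, -8, so Player II commits to S. Subgame-perfect outcome: (C, S) with payoffs (7, 2).

(C, S)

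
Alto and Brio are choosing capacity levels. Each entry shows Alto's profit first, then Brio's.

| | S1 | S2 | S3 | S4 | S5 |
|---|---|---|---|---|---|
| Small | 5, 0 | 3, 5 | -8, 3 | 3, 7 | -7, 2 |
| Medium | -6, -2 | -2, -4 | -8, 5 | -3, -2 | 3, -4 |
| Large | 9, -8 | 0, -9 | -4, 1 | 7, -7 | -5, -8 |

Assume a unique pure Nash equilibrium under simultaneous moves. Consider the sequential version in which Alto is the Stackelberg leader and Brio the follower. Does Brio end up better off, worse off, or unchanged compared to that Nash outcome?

Solve by backward induction (Alto leads).
- Small: BR = S4, leader payoff 3.
- Medium: BR = S3, leader payoff -8.
- Large: BR = S3, leader payoff -4.
Among 3, -8, -4, the best is 3 at Small. Subgame-perfect outcome: (Small, S4) with payoffs (3, 7).
Now find the simultaneous Nash equilibrium.
Alto's best replies: S1→Large; S2→Small; S3→Large; S4→Large; S5→Medium.
Brio's best replies: Small→S4; Medium→S3; Large→S3.
The unique mutual best reply is (Large, S3), giving (-4, 1).
Brio earns 7 sequentially versus 1 at the Nash outcome: better off.

better off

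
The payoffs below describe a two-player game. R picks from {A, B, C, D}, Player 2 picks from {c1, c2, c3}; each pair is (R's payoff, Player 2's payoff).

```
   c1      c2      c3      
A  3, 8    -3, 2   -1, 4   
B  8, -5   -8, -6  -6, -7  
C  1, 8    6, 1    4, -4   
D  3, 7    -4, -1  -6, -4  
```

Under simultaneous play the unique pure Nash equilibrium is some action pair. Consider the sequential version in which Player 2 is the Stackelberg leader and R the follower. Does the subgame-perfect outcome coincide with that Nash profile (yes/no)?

no

Solve by backward induction (Player 2 leads).
- c1: R compares 3, 8, 1, 3 and picks B; Player 2 would get -5.
- c2: R compares -3, -8, 6, -4 and picks C; Player 2 would get 1.
- c3: R compares -1, -6, 4, -6 and picks C; Player 2 would get -4.
Among -5, 1, -4, the best is 1 at c2. Subgame-perfect outcome: (C, c2) with payoffs (6, 1).
Now find the simultaneous Nash equilibrium.
R's best replies: c1→B; c2→C; c3→C.
Player 2's best replies: A→c1; B→c1; C→c1; D→c1.
The unique mutual best reply is (B, c1), giving (8, -5).
Sequential outcome (C, c2) differs from the Nash profile (B, c1).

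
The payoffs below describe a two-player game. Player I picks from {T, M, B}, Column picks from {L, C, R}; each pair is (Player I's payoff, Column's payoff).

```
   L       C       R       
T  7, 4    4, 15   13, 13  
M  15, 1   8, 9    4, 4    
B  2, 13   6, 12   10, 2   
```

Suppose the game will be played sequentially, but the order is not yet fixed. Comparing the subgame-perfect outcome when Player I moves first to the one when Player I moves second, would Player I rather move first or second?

second

If Player I leads: Column's best replies are T→C, M→C, B→L; Player I's induced payoffs 4, 8, 2; outcome (M, C), payoffs (8, 9).
If Column leads: Player I's best replies are L→M, C→M, R→T; Column's induced payoffs 1, 9, 13; outcome (T, R), payoffs (13, 13).
Player I gets 8 moving first and 13 moving second, so Player I prefers to move second.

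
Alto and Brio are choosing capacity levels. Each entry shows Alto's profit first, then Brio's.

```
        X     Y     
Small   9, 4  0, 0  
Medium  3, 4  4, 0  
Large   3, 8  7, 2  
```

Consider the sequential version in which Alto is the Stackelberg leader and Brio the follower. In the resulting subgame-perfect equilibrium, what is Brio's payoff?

4

Backward induction with Alto moving first.
- Small: BR = X, leader payoff 9.
- Medium: BR = X, leader payoff 3.
- Large: BR = X, leader payoff 3.
Among 9, 3, 3, the best is 9 at Small. Subgame-perfect outcome: (Small, X) with payoffs (9, 4).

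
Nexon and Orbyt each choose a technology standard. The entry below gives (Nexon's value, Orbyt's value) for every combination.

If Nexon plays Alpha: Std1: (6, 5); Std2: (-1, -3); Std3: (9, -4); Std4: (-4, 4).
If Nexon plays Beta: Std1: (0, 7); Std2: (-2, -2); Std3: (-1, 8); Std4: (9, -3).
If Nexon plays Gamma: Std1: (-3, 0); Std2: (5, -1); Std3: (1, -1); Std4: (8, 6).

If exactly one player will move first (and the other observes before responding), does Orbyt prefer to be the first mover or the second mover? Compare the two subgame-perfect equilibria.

If Nexon leads: Orbyt's best replies are Alpha→Std1, Beta→Std3, Gamma→Std4; Nexon's induced payoffs 6, -1, 8; outcome (Gamma, Std4), payoffs (8, 6).
If Orbyt leads: Nexon's best replies are Std1→Alpha, Std2→Gamma, Std3→Alpha, Std4→Beta; Orbyt's induced payoffs 5, -1, -4, -3; outcome (Alpha, Std1), payoffs (6, 5).
Orbyt gets 5 moving first and 6 moving second, so Orbyt prefers to move second.

second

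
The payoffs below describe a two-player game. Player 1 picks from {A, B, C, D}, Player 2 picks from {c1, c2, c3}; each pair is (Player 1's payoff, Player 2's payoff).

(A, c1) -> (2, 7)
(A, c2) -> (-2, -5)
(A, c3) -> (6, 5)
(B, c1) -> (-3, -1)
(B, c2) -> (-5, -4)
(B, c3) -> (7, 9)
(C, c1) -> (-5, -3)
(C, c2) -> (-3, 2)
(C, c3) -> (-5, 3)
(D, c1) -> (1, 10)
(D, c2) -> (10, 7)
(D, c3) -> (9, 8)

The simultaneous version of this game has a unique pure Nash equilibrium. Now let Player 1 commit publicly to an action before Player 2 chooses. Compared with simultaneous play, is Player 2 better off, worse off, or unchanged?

Player 2 best-responds to each possible Player 1 move:
- A: BR = c1, leader payoff 2.
- B: BR = c3, leader payoff 7.
- C: BR = c3, leader payoff -5.
- D: BR = c1, leader payoff 1.
Maximizing over 2, 7, -5, 1, Player 1 chooses B. Subgame-perfect outcome: (B, c3) with payoffs (7, 9).
Under simultaneous play:
Player 1's best replies: c1→A; c2→D; c3→D.
Player 2's best replies: A→c1; B→c3; C→c3; D→c1.
Only (A, c1) has each player best-responding; Nash payoffs (2, 7).
Player 2 earns 9 sequentially versus 7 at the Nash outcome: better off.

better off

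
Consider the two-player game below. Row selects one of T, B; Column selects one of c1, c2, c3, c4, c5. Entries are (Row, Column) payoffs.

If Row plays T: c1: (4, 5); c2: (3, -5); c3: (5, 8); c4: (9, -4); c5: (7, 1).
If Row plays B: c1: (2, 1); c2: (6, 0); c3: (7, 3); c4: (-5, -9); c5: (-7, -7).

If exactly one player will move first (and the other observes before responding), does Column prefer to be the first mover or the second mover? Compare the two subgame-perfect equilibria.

first

If Row leads: Column's best replies are T→c3, B→c3; Row's induced payoffs 5, 7; outcome (B, c3), payoffs (7, 3).
If Column leads: Row's best replies are c1→T, c2→B, c3→B, c4→T, c5→T; Column's induced payoffs 5, 0, 3, -4, 1; outcome (T, c1), payoffs (4, 5).
Column gets 5 moving first and 3 moving second, so Column prefers to move first.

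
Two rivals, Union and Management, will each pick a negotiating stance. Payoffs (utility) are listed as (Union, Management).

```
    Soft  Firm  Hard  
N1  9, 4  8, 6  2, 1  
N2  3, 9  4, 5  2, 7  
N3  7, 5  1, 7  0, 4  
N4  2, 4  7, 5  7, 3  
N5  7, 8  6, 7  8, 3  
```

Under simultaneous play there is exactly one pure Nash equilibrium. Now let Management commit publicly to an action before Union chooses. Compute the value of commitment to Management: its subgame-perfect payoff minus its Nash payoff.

Solve by backward induction (Management leads).
- Soft: Union compares 9, 3, 7, 2, 7 and picks N1; Management would get 4.
- Firm: Union compares 8, 4, 1, 7, 6 and picks N1; Management would get 6.
- Hard: Union compares 2, 2, 0, 7, 8 and picks N5; Management would get 3.
Management's induced payoffs are 4, 6, 3, so Management commits to Firm. Subgame-perfect outcome: (N1, Firm) with payoffs (8, 6).
Now find the simultaneous Nash equilibrium.
Union's best replies: Soft→N1; Firm→N1; Hard→N5.
Management's best replies: N1→Firm; N2→Soft; N3→Firm; N4→Firm; N5→Soft.
The unique mutual best reply is (N1, Firm), giving (8, 6).
Management's commitment gain: 6 − 6 = 0.

0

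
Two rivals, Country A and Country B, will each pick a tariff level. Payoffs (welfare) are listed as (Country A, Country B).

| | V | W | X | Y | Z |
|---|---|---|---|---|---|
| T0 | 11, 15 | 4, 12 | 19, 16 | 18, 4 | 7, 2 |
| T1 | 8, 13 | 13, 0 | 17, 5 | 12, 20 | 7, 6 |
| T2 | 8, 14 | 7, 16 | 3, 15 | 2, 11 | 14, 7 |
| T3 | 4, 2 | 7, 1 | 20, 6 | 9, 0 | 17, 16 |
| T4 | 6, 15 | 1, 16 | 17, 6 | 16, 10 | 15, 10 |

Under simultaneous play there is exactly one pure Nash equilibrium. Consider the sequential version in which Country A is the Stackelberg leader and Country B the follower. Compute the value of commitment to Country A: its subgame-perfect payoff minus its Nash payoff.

Solve by backward induction (Country A leads).
- T0: BR = X, leader payoff 19.
- T1: BR = Y, leader payoff 12.
- T2: BR = W, leader payoff 7.
- T3: BR = Z, leader payoff 17.
- T4: BR = W, leader payoff 1.
Country A's induced payoffs are 19, 12, 7, 17, 1, so Country A commits to T0. Subgame-perfect outcome: (T0, X) with payoffs (19, 16).
Under simultaneous play:
Country A's best replies: V→T0; W→T1; X→T3; Y→T0; Z→T3.
Country B's best replies: T0→X; T1→Y; T2→W; T3→Z; T4→W.
The unique mutual best reply is (T3, Z), giving (17, 16).
Country A's commitment gain: 19 − 17 = 2.

2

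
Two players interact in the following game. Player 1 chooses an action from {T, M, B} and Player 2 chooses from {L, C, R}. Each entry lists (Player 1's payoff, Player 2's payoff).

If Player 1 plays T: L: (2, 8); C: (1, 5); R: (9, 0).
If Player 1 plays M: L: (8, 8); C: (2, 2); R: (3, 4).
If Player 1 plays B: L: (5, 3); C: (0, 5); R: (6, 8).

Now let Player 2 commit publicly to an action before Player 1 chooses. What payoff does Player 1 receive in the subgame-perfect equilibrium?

8

Solve by backward induction (Player 2 leads).
- L: Player 1 compares 2, 8, 5 and picks M; Player 2 would get 8.
- C: Player 1 compares 1, 2, 0 and picks M; Player 2 would get 2.
- R: Player 1 compares 9, 3, 6 and picks T; Player 2 would get 0.
Among 8, 2, 0, the best is 8 at L. Subgame-perfect outcome: (M, L) with payoffs (8, 8).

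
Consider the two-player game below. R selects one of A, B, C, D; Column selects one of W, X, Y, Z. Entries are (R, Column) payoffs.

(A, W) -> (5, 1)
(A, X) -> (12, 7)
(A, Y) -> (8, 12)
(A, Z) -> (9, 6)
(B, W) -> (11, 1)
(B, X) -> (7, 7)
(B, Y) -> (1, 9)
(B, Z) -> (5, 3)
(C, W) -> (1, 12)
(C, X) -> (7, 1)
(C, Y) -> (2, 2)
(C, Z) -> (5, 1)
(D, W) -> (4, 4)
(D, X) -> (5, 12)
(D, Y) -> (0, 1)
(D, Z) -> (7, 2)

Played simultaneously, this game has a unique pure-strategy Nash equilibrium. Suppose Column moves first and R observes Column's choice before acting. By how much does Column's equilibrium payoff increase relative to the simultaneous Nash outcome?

Work backward from R's decision.
- W → R plays B (best of 5, 11, 1, 4); Column gets 1.
- X → R plays A (best of 12, 7, 7, 5); Column gets 7.
- Y → R plays A (best of 8, 1, 2, 0); Column gets 12.
- Z → R plays A (best of 9, 5, 5, 7); Column gets 6.
Among 1, 7, 12, 6, the best is 12 at Y. Subgame-perfect outcome: (A, Y) with payoffs (8, 12).
Under simultaneous play:
R's best replies: W→B; X→A; Y→A; Z→A.
Column's best replies: A→Y; B→Y; C→W; D→X.
The unique mutual best reply is (A, Y), giving (8, 12).
Column's commitment gain: 12 − 12 = 0.

0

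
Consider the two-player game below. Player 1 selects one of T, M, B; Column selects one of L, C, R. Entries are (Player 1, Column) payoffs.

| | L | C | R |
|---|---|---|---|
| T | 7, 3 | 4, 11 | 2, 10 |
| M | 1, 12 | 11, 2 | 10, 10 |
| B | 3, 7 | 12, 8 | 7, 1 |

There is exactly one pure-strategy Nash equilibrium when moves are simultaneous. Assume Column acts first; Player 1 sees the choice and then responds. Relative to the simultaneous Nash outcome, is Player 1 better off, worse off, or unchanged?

worse off

Solve by backward induction (Column leads).
- L: Player 1 compares 7, 1, 3 and picks T; Column would get 3.
- C: Player 1 compares 4, 11, 12 and picks B; Column would get 8.
- R: Player 1 compares 2, 10, 7 and picks M; Column would get 10.
Among 3, 8, 10, the best is 10 at R. Subgame-perfect outcome: (M, R) with payoffs (10, 10).
Under simultaneous play:
Player 1's best replies: L→T; C→B; R→M.
Column's best replies: T→C; M→L; B→C.
The unique mutual best reply is (B, C), giving (12, 8).
Player 1 earns 10 sequentially versus 12 at the Nash outcome: worse off.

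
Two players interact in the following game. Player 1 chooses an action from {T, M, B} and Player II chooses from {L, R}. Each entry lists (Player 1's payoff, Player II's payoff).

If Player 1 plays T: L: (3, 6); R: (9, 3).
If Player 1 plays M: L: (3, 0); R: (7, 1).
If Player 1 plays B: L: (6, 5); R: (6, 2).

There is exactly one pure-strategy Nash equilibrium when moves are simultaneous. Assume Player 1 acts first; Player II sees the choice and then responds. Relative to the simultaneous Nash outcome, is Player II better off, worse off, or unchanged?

worse off

Work backward from Player II's decision.
- T → Player II plays L (best of 6, 3); Player 1 gets 3.
- M → Player II plays R (best of 0, 1); Player 1 gets 7.
- B → Player II plays L (best of 5, 2); Player 1 gets 6.
Maximizing over 3, 7, 6, Player 1 chooses M. Subgame-perfect outcome: (M, R) with payoffs (7, 1).
Now find the simultaneous Nash equilibrium.
Player 1's best replies: L→B; R→T.
Player II's best replies: T→L; M→R; B→L.
The unique mutual best reply is (B, L), giving (6, 5).
Player II earns 1 sequentially versus 5 at the Nash outcome: worse off.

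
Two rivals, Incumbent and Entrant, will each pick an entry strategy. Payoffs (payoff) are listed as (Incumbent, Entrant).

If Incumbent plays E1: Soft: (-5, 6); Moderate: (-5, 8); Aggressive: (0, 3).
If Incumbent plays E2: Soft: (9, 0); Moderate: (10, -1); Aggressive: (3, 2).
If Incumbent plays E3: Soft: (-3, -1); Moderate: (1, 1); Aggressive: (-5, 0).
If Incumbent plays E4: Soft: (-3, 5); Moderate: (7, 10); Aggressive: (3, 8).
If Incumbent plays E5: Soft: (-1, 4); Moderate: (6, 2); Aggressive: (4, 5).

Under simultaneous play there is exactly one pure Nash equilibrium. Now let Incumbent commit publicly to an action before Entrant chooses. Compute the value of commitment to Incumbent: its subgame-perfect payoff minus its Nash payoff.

Entrant best-responds to each possible Incumbent move:
- E1: BR = Moderate, leader payoff -5.
- E2: BR = Aggressive, leader payoff 3.
- E3: BR = Moderate, leader payoff 1.
- E4: BR = Moderate, leader payoff 7.
- E5: BR = Aggressive, leader payoff 4.
Incumbent's induced payoffs are -5, 3, 1, 7, 4, so Incumbent commits to E4. Subgame-perfect outcome: (E4, Moderate) with payoffs (7, 10).
Under simultaneous play:
Incumbent's best replies: Soft→E2; Moderate→E2; Aggressive→E5.
Entrant's best replies: E1→Moderate; E2→Aggressive; E3→Moderate; E4→Moderate; E5→Aggressive.
Only (E5, Aggressive) has each player best-responding; Nash payoffs (4, 5).
Incumbent's commitment gain: 7 − 4 = 3.

3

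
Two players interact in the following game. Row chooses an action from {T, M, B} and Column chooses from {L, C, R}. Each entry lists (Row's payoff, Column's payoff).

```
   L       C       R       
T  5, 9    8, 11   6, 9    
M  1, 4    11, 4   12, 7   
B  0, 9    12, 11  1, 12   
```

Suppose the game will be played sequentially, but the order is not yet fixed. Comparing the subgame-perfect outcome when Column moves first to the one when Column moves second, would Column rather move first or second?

first

If Row leads: Column's best replies are T→C, M→R, B→R; Row's induced payoffs 8, 12, 1; outcome (M, R), payoffs (12, 7).
If Column leads: Row's best replies are L→T, C→B, R→M; Column's induced payoffs 9, 11, 7; outcome (B, C), payoffs (12, 11).
Column gets 11 moving first and 7 moving second, so Column prefers to move first.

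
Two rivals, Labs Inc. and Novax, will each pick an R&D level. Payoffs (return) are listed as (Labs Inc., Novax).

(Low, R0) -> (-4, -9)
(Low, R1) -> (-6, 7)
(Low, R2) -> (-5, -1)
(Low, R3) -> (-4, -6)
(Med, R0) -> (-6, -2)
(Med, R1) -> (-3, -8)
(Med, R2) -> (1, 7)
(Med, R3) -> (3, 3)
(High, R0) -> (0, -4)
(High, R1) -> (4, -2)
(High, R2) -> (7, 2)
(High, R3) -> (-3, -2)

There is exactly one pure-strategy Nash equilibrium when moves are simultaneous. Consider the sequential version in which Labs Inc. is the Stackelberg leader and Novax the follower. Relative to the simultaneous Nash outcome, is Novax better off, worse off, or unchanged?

unchanged

Solve by backward induction (Labs Inc. leads).
- Low: Novax compares -9, 7, -1, -6 and picks R1; Labs Inc. would get -6.
- Med: Novax compares -2, -8, 7, 3 and picks R2; Labs Inc. would get 1.
- High: Novax compares -4, -2, 2, -2 and picks R2; Labs Inc. would get 7.
Labs Inc.'s induced payoffs are -6, 1, 7, so Labs Inc. commits to High. Subgame-perfect outcome: (High, R2) with payoffs (7, 2).
Under simultaneous play:
Labs Inc.'s best replies: R0→High; R1→High; R2→High; R3→Med.
Novax's best replies: Low→R1; Med→R2; High→R2.
The unique mutual best reply is (High, R2), giving (7, 2).
Novax earns 2 sequentially versus 2 at the Nash outcome: unchanged.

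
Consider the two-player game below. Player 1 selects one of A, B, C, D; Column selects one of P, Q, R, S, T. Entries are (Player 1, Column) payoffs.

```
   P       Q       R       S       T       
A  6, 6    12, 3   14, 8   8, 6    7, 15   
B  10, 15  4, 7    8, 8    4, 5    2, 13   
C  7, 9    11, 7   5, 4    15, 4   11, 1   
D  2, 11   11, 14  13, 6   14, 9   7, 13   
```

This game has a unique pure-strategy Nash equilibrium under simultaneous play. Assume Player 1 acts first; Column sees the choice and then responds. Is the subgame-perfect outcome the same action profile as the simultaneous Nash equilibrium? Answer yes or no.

Solve by backward induction (Player 1 leads).
- A: Column compares 6, 3, 8, 6, 15 and picks T; Player 1 would get 7.
- B: Column compares 15, 7, 8, 5, 13 and picks P; Player 1 would get 10.
- C: Column compares 9, 7, 4, 4, 1 and picks P; Player 1 would get 7.
- D: Column compares 11, 14, 6, 9, 13 and picks Q; Player 1 would get 11.
Player 1's induced payoffs are 7, 10, 7, 11, so Player 1 commits to D. Subgame-perfect outcome: (D, Q) with payoffs (11, 14).
Under simultaneous play:
Player 1's best replies: P→B; Q→A; R→A; S→C; T→C.
Column's best replies: A→T; B→P; C→P; D→Q.
The unique mutual best reply is (B, P), giving (10, 15).
Sequential outcome (D, Q) differs from the Nash profile (B, P).

no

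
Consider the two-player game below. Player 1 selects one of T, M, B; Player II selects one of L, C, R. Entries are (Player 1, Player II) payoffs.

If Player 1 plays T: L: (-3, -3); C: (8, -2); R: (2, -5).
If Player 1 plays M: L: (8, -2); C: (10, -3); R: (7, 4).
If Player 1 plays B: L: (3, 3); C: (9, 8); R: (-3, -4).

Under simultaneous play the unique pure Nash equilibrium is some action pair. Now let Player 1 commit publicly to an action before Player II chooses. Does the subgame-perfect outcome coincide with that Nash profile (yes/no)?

Solve by backward induction (Player 1 leads).
- T: Player II compares -3, -2, -5 and picks C; Player 1 would get 8.
- M: Player II compares -2, -3, 4 and picks R; Player 1 would get 7.
- B: Player II compares 3, 8, -4 and picks C; Player 1 would get 9.
Player 1's induced payoffs are 8, 7, 9, so Player 1 commits to B. Subgame-perfect outcome: (B, C) with payoffs (9, 8).
Now find the simultaneous Nash equilibrium.
Player 1's best replies: L→M; C→M; R→M.
Player II's best replies: T→C; M→R; B→C.
Only (M, R) has each player best-responding; Nash payoffs (7, 4).
Sequential outcome (B, C) differs from the Nash profile (M, R).

no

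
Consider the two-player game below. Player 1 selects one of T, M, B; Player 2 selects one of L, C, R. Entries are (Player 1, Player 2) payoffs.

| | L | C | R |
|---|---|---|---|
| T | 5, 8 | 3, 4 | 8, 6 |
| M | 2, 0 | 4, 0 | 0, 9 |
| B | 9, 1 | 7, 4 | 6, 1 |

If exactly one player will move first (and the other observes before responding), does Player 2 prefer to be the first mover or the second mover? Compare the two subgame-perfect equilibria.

If Player 1 leads: Player 2's best replies are T→L, M→R, B→C; Player 1's induced payoffs 5, 0, 7; outcome (B, C), payoffs (7, 4).
If Player 2 leads: Player 1's best replies are L→B, C→B, R→T; Player 2's induced payoffs 1, 4, 6; outcome (T, R), payoffs (8, 6).
Player 2 gets 6 moving first and 4 moving second, so Player 2 prefers to move first.

first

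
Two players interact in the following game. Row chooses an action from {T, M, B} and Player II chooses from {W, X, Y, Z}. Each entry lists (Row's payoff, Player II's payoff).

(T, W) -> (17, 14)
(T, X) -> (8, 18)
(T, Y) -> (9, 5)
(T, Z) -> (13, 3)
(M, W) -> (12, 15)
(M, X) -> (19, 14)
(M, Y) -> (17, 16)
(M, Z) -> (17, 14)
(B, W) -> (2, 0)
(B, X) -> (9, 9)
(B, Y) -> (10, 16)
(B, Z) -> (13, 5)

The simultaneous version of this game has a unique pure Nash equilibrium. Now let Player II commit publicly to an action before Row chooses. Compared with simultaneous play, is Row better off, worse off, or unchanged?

Work backward from Row's decision.
- W: Row compares 17, 12, 2 and picks T; Player II would get 14.
- X: Row compares 8, 19, 9 and picks M; Player II would get 14.
- Y: Row compares 9, 17, 10 and picks M; Player II would get 16.
- Z: Row compares 13, 17, 13 and picks M; Player II would get 14.
Player II's induced payoffs are 14, 14, 16, 14, so Player II commits to Y. Subgame-perfect outcome: (M, Y) with payoffs (17, 16).
Under simultaneous play:
Row's best replies: W→T; X→M; Y→M; Z→M.
Player II's best replies: T→X; M→Y; B→Y.
The unique mutual best reply is (M, Y), giving (17, 16).
Row earns 17 sequentially versus 17 at the Nash outcome: unchanged.

unchanged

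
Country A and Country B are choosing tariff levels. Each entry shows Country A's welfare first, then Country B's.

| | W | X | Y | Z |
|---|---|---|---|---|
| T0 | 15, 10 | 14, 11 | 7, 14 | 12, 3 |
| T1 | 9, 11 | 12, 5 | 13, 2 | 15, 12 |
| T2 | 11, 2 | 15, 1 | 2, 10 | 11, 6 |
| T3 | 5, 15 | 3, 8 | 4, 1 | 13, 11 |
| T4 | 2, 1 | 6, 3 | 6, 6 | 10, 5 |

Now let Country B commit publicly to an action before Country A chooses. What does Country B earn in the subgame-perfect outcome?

12

Backward induction with Country B moving first.
- W: Country A compares 15, 9, 11, 5, 2 and picks T0; Country B would get 10.
- X: Country A compares 14, 12, 15, 3, 6 and picks T2; Country B would get 1.
- Y: Country A compares 7, 13, 2, 4, 6 and picks T1; Country B would get 2.
- Z: Country A compares 12, 15, 11, 13, 10 and picks T1; Country B would get 12.
Maximizing over 10, 1, 2, 12, Country B chooses Z. Subgame-perfect outcome: (T1, Z) with payoffs (15, 12).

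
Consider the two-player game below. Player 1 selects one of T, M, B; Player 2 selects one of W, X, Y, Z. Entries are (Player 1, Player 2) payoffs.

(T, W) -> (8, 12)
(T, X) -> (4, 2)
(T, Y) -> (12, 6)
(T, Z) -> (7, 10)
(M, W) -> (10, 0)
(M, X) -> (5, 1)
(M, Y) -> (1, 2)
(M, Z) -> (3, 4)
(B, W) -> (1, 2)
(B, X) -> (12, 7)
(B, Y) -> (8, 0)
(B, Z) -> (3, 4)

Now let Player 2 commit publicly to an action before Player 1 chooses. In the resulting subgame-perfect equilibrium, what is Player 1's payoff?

Backward induction with Player 2 moving first.
- W: Player 1 compares 8, 10, 1 and picks M; Player 2 would get 0.
- X: Player 1 compares 4, 5, 12 and picks B; Player 2 would get 7.
- Y: Player 1 compares 12, 1, 8 and picks T; Player 2 would get 6.
- Z: Player 1 compares 7, 3, 3 and picks T; Player 2 would get 10.
Player 2's induced payoffs are 0, 7, 6, 10, so Player 2 commits to Z. Subgame-perfect outcome: (T, Z) with payoffs (7, 10).

7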